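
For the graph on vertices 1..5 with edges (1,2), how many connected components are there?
4 (components: {1, 2}, {3}, {4}, {5})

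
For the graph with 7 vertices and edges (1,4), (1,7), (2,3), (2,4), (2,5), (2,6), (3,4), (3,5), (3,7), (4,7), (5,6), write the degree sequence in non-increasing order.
[4, 4, 4, 3, 3, 2, 2] (degrees: deg(1)=2, deg(2)=4, deg(3)=4, deg(4)=4, deg(5)=3, deg(6)=2, deg(7)=3)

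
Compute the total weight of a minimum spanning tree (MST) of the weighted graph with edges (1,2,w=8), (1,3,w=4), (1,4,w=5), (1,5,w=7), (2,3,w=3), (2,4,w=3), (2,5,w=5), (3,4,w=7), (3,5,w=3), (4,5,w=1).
11 (MST edges: (1,3,w=4), (2,3,w=3), (2,4,w=3), (4,5,w=1); sum of weights 4 + 3 + 3 + 1 = 11)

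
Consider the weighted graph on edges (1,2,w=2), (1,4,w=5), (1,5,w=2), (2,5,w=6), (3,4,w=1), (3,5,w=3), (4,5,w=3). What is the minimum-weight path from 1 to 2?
2 (path: 1 -> 2; weights 2 = 2)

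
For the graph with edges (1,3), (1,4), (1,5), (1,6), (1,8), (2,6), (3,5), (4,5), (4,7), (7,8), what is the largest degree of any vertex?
5 (attained at vertex 1)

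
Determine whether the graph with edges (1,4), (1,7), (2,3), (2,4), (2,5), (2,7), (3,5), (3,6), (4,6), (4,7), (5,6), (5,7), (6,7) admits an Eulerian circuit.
No (2 vertices have odd degree: {3, 7}; Eulerian circuit requires 0)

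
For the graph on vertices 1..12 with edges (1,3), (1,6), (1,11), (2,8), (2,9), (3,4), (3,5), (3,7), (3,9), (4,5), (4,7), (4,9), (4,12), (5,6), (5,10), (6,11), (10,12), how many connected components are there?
1 (components: {1, 2, 3, 4, 5, 6, 7, 8, 9, 10, 11, 12})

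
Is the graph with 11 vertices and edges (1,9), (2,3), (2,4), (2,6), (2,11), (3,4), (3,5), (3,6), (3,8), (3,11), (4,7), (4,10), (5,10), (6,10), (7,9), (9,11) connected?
Yes (BFS from 1 visits [1, 9, 7, 11, 4, 2, 3, 10, 6, 5, 8] — all 11 vertices reached)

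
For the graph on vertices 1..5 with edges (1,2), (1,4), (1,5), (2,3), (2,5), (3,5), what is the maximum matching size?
2 (matching: (1,4), (3,5); upper bound floor(n/2) = floor(5/2) = 2)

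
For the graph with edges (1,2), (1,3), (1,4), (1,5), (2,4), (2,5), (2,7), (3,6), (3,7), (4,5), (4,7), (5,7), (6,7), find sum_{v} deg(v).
26 (handshake: sum of degrees = 2|E| = 2 x 13 = 26)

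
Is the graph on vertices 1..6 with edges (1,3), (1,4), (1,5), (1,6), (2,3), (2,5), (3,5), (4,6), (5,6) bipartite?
No (odd cycle of length 3: 5 -> 1 -> 3 -> 5)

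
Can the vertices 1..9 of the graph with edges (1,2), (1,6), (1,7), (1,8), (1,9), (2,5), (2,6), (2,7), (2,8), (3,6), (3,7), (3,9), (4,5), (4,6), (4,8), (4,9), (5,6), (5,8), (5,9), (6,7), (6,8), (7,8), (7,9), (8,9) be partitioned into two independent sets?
No (odd cycle of length 3: 8 -> 1 -> 2 -> 8)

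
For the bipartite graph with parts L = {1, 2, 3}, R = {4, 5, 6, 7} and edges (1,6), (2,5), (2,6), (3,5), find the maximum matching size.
2 (matching: (1,6), (2,5); upper bound min(|L|,|R|) = min(3,4) = 3)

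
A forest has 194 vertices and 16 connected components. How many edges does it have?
178 (Each of the 16 component trees on V_i vertices has V_i - 1 edges; summing gives V - C = 194 - 16 = 178)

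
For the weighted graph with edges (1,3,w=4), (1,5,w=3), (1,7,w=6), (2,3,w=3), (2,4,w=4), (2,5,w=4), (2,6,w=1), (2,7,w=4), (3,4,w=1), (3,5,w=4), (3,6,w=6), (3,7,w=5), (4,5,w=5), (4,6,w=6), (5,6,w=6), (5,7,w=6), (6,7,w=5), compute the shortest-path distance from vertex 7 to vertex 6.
5 (path: 7 -> 6; weights 5 = 5)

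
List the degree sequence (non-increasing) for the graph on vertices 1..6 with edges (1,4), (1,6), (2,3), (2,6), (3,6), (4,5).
[3, 2, 2, 2, 2, 1] (degrees: deg(1)=2, deg(2)=2, deg(3)=2, deg(4)=2, deg(5)=1, deg(6)=3)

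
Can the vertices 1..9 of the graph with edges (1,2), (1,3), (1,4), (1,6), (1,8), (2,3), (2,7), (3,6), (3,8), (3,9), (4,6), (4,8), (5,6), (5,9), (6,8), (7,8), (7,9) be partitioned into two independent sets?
No (odd cycle of length 3: 2 -> 1 -> 3 -> 2)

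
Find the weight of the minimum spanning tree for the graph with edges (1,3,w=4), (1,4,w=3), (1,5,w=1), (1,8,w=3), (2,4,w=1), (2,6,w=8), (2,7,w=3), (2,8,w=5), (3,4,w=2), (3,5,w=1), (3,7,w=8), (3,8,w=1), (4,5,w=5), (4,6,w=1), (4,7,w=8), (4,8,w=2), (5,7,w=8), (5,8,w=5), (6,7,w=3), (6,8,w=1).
9 (MST edges: (1,5,w=1), (2,4,w=1), (2,7,w=3), (3,5,w=1), (3,8,w=1), (4,6,w=1), (6,8,w=1); sum of weights 1 + 1 + 3 + 1 + 1 + 1 + 1 = 9)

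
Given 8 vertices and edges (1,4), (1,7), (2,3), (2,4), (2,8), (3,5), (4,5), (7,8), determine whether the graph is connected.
No, it has 2 components: {1, 2, 3, 4, 5, 7, 8}, {6}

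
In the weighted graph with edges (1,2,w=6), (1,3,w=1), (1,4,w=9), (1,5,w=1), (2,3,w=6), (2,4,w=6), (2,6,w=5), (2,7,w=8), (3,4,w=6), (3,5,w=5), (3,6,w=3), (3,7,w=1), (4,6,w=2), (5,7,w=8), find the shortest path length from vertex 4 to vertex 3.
5 (path: 4 -> 6 -> 3; weights 2 + 3 = 5)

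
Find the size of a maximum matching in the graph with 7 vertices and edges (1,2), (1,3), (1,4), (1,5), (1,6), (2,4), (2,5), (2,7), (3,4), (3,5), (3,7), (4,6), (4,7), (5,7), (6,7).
3 (matching: (1,6), (2,7), (3,5); upper bound floor(n/2) = floor(7/2) = 3)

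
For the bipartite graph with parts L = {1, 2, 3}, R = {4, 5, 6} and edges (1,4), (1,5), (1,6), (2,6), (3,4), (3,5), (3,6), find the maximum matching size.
3 (matching: (1,4), (2,6), (3,5); upper bound min(|L|,|R|) = min(3,3) = 3)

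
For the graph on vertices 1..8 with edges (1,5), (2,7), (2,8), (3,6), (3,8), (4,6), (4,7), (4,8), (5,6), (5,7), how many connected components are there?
1 (components: {1, 2, 3, 4, 5, 6, 7, 8})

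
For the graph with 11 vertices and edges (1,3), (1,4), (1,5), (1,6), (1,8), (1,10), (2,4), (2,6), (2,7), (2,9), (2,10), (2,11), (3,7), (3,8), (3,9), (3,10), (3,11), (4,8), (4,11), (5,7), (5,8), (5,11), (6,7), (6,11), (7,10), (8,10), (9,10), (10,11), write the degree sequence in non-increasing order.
[7, 6, 6, 6, 6, 5, 5, 4, 4, 4, 3] (degrees: deg(1)=6, deg(2)=6, deg(3)=6, deg(4)=4, deg(5)=4, deg(6)=4, deg(7)=5, deg(8)=5, deg(9)=3, deg(10)=7, deg(11)=6)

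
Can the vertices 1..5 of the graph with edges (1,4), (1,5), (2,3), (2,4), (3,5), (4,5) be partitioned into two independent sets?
No (odd cycle of length 3: 5 -> 1 -> 4 -> 5)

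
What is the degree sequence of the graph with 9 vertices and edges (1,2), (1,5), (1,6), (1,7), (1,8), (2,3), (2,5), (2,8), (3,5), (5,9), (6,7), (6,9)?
[5, 4, 4, 3, 2, 2, 2, 2, 0] (degrees: deg(1)=5, deg(2)=4, deg(3)=2, deg(4)=0, deg(5)=4, deg(6)=3, deg(7)=2, deg(8)=2, deg(9)=2)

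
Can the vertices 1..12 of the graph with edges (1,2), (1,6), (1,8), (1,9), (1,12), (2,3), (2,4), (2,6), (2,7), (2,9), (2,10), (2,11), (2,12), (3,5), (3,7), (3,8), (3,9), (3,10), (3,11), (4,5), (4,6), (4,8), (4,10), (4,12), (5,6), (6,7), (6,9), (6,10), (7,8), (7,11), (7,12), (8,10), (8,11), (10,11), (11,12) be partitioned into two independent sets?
No (odd cycle of length 3: 12 -> 1 -> 2 -> 12)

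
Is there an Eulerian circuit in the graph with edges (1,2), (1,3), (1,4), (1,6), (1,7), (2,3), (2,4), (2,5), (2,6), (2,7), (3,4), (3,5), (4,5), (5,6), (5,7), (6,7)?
No (2 vertices have odd degree: {1, 5}; Eulerian circuit requires 0)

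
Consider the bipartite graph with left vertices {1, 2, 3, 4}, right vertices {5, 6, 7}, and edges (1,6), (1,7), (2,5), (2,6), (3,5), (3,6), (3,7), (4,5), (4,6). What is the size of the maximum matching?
3 (matching: (1,7), (2,6), (3,5); upper bound min(|L|,|R|) = min(4,3) = 3)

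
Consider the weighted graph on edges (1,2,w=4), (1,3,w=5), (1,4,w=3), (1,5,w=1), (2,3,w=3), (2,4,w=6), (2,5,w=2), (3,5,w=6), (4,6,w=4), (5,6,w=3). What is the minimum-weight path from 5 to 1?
1 (path: 5 -> 1; weights 1 = 1)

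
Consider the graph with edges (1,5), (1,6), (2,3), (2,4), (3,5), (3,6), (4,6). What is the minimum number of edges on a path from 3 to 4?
2 (path: 3 -> 6 -> 4, 2 edges)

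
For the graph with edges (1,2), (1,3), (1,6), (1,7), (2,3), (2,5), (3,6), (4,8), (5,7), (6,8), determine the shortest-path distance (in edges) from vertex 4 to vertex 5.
5 (path: 4 -> 8 -> 6 -> 1 -> 7 -> 5, 5 edges)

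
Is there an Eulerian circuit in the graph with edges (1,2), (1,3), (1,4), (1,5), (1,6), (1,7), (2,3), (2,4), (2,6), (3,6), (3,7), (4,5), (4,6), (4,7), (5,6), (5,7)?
No (2 vertices have odd degree: {4, 6}; Eulerian circuit requires 0)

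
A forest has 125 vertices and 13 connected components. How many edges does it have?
112 (Each of the 13 component trees on V_i vertices has V_i - 1 edges; summing gives V - C = 125 - 13 = 112)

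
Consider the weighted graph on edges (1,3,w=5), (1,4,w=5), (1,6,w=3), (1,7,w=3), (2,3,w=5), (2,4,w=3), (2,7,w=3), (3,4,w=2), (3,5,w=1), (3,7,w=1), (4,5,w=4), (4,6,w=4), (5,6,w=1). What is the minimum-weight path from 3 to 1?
4 (path: 3 -> 7 -> 1; weights 1 + 3 = 4)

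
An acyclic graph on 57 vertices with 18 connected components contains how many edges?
39 (Each of the 18 component trees on V_i vertices has V_i - 1 edges; summing gives V - C = 57 - 18 = 39)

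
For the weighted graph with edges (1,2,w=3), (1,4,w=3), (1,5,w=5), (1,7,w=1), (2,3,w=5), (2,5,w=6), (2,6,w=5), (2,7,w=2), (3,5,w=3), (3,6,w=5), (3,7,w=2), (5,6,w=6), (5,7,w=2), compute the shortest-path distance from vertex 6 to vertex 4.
11 (path: 6 -> 2 -> 1 -> 4; weights 5 + 3 + 3 = 11)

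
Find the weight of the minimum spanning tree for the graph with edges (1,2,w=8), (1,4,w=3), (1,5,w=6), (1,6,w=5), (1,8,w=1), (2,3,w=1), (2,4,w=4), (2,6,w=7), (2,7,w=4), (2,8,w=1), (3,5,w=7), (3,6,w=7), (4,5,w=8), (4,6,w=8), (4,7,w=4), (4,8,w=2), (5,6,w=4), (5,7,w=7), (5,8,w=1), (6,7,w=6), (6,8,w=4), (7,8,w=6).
14 (MST edges: (1,8,w=1), (2,3,w=1), (2,7,w=4), (2,8,w=1), (4,8,w=2), (5,6,w=4), (5,8,w=1); sum of weights 1 + 1 + 4 + 1 + 2 + 4 + 1 = 14)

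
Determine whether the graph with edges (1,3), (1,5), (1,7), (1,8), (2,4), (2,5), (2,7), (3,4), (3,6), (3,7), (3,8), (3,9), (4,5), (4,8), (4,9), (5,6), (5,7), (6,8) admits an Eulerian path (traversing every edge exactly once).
No (4 vertices have odd degree: {2, 4, 5, 6}; Eulerian path requires 0 or 2)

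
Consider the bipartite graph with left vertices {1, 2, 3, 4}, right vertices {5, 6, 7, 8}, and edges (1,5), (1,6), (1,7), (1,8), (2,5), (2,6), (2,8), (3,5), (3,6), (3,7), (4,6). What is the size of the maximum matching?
4 (matching: (1,8), (2,5), (3,7), (4,6); upper bound min(|L|,|R|) = min(4,4) = 4)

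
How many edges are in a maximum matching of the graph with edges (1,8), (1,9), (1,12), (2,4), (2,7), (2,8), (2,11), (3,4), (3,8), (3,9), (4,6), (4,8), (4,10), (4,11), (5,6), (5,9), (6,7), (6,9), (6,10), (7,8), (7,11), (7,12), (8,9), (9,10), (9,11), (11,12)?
6 (matching: (1,12), (2,11), (3,4), (5,9), (6,10), (7,8); upper bound floor(n/2) = floor(12/2) = 6)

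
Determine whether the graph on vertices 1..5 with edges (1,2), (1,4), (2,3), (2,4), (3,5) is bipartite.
No (odd cycle of length 3: 2 -> 1 -> 4 -> 2)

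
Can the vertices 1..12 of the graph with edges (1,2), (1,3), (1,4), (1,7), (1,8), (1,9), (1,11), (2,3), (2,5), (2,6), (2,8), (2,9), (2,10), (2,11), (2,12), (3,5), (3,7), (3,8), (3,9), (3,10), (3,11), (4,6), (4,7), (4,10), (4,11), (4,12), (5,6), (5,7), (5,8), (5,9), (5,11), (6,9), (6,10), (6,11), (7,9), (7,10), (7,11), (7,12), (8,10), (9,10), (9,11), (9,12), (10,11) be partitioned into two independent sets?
No (odd cycle of length 3: 7 -> 1 -> 4 -> 7)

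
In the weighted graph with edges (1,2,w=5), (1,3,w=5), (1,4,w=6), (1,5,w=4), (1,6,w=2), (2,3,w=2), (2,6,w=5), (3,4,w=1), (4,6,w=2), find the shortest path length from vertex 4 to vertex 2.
3 (path: 4 -> 3 -> 2; weights 1 + 2 = 3)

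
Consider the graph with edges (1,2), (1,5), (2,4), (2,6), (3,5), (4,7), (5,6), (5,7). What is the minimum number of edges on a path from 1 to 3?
2 (path: 1 -> 5 -> 3, 2 edges)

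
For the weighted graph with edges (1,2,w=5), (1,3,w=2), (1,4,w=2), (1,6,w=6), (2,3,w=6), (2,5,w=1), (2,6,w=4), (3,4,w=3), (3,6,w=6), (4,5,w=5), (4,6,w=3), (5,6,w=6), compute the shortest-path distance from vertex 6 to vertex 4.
3 (path: 6 -> 4; weights 3 = 3)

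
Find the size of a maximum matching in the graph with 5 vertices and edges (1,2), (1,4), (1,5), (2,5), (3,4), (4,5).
2 (matching: (1,5), (3,4); upper bound floor(n/2) = floor(5/2) = 2)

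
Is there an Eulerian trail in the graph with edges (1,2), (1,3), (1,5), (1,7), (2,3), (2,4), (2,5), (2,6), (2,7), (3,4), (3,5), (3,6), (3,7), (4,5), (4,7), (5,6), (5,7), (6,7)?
Yes — and in fact it has an Eulerian circuit (the graph is connected and all 7 vertices have even degree)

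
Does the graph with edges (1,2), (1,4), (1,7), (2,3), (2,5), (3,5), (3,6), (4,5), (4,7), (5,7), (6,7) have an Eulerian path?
No (4 vertices have odd degree: {1, 2, 3, 4}; Eulerian path requires 0 or 2)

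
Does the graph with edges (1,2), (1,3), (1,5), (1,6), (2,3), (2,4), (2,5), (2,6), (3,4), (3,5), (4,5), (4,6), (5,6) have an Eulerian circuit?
No (2 vertices have odd degree: {2, 5}; Eulerian circuit requires 0)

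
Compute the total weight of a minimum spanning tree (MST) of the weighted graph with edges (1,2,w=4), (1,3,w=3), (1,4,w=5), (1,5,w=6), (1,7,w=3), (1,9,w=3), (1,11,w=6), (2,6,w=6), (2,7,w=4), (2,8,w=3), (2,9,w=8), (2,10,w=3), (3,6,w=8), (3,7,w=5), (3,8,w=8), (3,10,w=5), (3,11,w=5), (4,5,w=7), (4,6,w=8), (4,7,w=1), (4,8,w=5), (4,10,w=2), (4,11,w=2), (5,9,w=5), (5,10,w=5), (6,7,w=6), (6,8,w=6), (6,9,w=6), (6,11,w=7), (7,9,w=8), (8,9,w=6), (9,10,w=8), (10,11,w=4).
31 (MST edges: (1,3,w=3), (1,7,w=3), (1,9,w=3), (2,6,w=6), (2,8,w=3), (2,10,w=3), (4,7,w=1), (4,10,w=2), (4,11,w=2), (5,10,w=5); sum of weights 3 + 3 + 3 + 6 + 3 + 3 + 1 + 2 + 2 + 5 = 31)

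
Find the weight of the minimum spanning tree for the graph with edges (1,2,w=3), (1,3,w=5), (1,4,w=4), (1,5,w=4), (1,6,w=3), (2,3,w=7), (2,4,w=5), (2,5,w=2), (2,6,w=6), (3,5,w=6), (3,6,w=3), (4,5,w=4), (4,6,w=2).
13 (MST edges: (1,2,w=3), (1,6,w=3), (2,5,w=2), (3,6,w=3), (4,6,w=2); sum of weights 3 + 3 + 2 + 3 + 2 = 13)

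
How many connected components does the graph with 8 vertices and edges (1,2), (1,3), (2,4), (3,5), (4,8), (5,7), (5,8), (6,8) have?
1 (components: {1, 2, 3, 4, 5, 6, 7, 8})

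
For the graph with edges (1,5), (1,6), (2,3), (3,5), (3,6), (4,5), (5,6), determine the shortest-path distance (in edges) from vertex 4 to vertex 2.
3 (path: 4 -> 5 -> 3 -> 2, 3 edges)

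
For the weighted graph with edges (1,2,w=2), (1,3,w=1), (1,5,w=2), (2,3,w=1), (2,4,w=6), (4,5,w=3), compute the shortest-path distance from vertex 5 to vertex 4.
3 (path: 5 -> 4; weights 3 = 3)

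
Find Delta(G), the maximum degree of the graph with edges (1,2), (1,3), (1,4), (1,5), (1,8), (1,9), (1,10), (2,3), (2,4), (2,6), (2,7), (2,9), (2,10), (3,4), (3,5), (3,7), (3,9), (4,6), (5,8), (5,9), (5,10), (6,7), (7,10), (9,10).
7 (attained at vertices 1, 2)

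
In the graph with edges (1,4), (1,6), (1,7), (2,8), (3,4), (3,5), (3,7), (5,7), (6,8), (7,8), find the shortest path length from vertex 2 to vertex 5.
3 (path: 2 -> 8 -> 7 -> 5, 3 edges)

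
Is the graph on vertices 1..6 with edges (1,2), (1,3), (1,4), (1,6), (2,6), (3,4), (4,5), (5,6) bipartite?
No (odd cycle of length 3: 6 -> 1 -> 2 -> 6)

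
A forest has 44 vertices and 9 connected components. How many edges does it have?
35 (Each of the 9 component trees on V_i vertices has V_i - 1 edges; summing gives V - C = 44 - 9 = 35)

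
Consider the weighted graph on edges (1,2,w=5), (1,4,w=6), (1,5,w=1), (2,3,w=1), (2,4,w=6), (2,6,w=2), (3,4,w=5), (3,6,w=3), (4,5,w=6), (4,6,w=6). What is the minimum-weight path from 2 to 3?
1 (path: 2 -> 3; weights 1 = 1)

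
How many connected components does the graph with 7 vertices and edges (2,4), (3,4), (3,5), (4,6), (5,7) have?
2 (components: {1}, {2, 3, 4, 5, 6, 7})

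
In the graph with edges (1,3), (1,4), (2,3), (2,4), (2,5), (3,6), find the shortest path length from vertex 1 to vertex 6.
2 (path: 1 -> 3 -> 6, 2 edges)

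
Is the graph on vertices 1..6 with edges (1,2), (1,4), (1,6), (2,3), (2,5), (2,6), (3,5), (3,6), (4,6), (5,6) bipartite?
No (odd cycle of length 3: 4 -> 1 -> 6 -> 4)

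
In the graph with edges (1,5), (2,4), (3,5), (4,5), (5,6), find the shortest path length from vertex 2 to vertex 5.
2 (path: 2 -> 4 -> 5, 2 edges)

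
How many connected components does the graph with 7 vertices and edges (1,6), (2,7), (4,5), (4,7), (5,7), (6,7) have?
2 (components: {1, 2, 4, 5, 6, 7}, {3})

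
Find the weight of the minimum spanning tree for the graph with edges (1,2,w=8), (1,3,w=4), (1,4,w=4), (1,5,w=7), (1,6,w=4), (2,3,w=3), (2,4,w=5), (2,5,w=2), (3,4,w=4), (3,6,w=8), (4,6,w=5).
17 (MST edges: (1,3,w=4), (1,4,w=4), (1,6,w=4), (2,3,w=3), (2,5,w=2); sum of weights 4 + 4 + 4 + 3 + 2 = 17)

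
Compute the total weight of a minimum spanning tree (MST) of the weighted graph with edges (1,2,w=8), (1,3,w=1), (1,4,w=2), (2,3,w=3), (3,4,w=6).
6 (MST edges: (1,3,w=1), (1,4,w=2), (2,3,w=3); sum of weights 1 + 2 + 3 = 6)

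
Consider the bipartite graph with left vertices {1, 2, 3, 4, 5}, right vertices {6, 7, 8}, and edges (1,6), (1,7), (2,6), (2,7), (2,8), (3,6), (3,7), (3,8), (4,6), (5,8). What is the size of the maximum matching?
3 (matching: (1,7), (2,8), (3,6); upper bound min(|L|,|R|) = min(5,3) = 3)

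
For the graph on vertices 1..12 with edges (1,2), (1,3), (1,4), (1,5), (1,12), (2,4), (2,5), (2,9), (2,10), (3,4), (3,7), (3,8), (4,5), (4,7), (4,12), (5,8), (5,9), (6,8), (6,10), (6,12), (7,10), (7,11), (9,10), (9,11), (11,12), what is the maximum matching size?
6 (matching: (1,2), (3,4), (5,9), (6,8), (7,10), (11,12); upper bound floor(n/2) = floor(12/2) = 6)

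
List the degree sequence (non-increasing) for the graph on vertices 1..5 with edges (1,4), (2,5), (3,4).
[2, 1, 1, 1, 1] (degrees: deg(1)=1, deg(2)=1, deg(3)=1, deg(4)=2, deg(5)=1)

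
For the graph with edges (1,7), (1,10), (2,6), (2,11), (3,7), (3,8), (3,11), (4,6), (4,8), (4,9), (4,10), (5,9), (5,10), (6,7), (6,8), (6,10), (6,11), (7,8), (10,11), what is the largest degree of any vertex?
6 (attained at vertex 6)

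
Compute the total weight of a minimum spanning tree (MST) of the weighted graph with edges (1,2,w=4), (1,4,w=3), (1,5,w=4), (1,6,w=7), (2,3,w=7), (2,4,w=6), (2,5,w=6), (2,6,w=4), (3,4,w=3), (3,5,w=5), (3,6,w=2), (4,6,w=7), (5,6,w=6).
16 (MST edges: (1,2,w=4), (1,4,w=3), (1,5,w=4), (3,4,w=3), (3,6,w=2); sum of weights 4 + 3 + 4 + 3 + 2 = 16)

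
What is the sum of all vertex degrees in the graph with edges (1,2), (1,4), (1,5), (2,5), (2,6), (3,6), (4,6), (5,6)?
16 (handshake: sum of degrees = 2|E| = 2 x 8 = 16)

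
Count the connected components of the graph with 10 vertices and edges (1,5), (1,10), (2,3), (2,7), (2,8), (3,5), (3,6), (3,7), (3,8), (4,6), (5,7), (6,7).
2 (components: {1, 2, 3, 4, 5, 6, 7, 8, 10}, {9})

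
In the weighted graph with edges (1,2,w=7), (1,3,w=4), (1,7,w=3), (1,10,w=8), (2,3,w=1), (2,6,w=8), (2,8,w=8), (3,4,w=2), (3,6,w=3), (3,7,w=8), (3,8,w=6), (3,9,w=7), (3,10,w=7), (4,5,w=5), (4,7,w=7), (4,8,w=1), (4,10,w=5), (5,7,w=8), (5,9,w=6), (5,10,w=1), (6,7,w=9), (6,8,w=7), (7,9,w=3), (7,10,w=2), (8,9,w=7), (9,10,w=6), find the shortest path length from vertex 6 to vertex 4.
5 (path: 6 -> 3 -> 4; weights 3 + 2 = 5)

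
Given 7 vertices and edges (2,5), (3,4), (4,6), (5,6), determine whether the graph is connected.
No, it has 3 components: {1}, {2, 3, 4, 5, 6}, {7}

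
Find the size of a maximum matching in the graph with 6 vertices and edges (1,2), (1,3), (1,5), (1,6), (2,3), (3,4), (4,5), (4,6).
3 (matching: (1,6), (2,3), (4,5); upper bound floor(n/2) = floor(6/2) = 3)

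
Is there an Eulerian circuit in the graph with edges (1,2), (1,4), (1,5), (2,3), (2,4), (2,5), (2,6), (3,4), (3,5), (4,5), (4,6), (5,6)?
No (6 vertices have odd degree: {1, 2, 3, 4, 5, 6}; Eulerian circuit requires 0)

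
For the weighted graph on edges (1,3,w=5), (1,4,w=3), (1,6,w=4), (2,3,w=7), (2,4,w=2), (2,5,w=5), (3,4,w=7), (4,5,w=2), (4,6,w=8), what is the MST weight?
16 (MST edges: (1,3,w=5), (1,4,w=3), (1,6,w=4), (2,4,w=2), (4,5,w=2); sum of weights 5 + 3 + 4 + 2 + 2 = 16)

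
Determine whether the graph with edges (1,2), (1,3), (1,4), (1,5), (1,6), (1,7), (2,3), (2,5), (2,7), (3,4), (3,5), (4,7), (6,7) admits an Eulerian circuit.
No (2 vertices have odd degree: {4, 5}; Eulerian circuit requires 0)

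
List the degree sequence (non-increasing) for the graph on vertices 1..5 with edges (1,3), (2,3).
[2, 1, 1, 0, 0] (degrees: deg(1)=1, deg(2)=1, deg(3)=2, deg(4)=0, deg(5)=0)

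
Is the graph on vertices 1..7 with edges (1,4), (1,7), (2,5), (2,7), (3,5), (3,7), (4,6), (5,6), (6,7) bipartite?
Yes. Partition: {1, 2, 3, 6}, {4, 5, 7}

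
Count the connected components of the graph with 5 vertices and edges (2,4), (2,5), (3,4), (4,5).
2 (components: {1}, {2, 3, 4, 5})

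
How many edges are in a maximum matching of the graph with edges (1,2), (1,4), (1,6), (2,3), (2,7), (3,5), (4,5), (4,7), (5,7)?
3 (matching: (1,6), (2,7), (4,5); upper bound floor(n/2) = floor(7/2) = 3)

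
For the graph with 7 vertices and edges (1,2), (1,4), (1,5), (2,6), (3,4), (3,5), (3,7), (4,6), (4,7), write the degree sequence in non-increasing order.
[4, 3, 3, 2, 2, 2, 2] (degrees: deg(1)=3, deg(2)=2, deg(3)=3, deg(4)=4, deg(5)=2, deg(6)=2, deg(7)=2)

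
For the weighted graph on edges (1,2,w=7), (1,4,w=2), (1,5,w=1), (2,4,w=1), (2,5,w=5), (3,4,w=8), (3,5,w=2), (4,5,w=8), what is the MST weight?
6 (MST edges: (1,4,w=2), (1,5,w=1), (2,4,w=1), (3,5,w=2); sum of weights 2 + 1 + 1 + 2 = 6)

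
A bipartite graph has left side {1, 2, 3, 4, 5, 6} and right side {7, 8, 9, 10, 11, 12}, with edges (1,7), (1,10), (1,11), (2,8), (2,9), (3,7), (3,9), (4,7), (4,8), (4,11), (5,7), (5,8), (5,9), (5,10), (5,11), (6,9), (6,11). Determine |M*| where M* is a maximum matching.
5 (matching: (1,11), (2,9), (3,7), (4,8), (5,10); upper bound min(|L|,|R|) = min(6,6) = 6)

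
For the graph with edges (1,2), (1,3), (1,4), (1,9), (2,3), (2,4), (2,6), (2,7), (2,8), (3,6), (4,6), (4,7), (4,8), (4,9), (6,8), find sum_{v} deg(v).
30 (handshake: sum of degrees = 2|E| = 2 x 15 = 30)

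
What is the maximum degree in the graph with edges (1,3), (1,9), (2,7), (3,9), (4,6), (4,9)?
3 (attained at vertex 9)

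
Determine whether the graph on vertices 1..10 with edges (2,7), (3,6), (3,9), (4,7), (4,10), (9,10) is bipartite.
Yes. Partition: {1, 2, 4, 5, 6, 8, 9}, {3, 7, 10}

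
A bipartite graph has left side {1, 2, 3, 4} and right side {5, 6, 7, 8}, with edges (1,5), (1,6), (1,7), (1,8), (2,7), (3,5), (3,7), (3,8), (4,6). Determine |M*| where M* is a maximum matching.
4 (matching: (1,8), (2,7), (3,5), (4,6); upper bound min(|L|,|R|) = min(4,4) = 4)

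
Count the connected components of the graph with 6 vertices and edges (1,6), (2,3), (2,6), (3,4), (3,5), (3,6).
1 (components: {1, 2, 3, 4, 5, 6})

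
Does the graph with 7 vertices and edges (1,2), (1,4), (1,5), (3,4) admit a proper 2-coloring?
Yes. Partition: {1, 3, 6, 7}, {2, 4, 5}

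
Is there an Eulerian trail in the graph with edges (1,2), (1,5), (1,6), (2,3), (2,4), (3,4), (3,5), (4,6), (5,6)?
No (6 vertices have odd degree: {1, 2, 3, 4, 5, 6}; Eulerian path requires 0 or 2)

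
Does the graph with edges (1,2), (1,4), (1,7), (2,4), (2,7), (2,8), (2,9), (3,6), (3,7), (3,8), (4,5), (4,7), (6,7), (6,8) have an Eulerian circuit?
No (8 vertices have odd degree: {1, 2, 3, 5, 6, 7, 8, 9}; Eulerian circuit requires 0)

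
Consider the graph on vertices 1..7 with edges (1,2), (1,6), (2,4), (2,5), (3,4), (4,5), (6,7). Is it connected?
Yes (BFS from 1 visits [1, 2, 6, 4, 5, 7, 3] — all 7 vertices reached)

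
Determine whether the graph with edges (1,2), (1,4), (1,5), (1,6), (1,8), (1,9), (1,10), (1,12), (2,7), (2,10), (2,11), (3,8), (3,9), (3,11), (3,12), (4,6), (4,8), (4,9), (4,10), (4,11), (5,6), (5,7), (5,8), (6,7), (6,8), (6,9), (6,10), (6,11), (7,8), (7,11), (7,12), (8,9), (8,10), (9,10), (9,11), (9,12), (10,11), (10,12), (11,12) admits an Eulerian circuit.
Yes (the graph is connected and all 12 vertices have even degree)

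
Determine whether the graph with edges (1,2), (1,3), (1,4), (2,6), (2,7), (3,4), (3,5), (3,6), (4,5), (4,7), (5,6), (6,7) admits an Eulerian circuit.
No (4 vertices have odd degree: {1, 2, 5, 7}; Eulerian circuit requires 0)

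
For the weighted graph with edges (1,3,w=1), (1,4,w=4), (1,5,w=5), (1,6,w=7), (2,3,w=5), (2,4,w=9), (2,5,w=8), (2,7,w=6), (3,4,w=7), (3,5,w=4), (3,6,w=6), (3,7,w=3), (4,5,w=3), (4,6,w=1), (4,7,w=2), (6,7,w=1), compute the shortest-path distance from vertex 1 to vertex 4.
4 (path: 1 -> 4; weights 4 = 4)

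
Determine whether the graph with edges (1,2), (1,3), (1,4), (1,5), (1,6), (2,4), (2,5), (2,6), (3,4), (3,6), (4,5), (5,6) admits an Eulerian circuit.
No (2 vertices have odd degree: {1, 3}; Eulerian circuit requires 0)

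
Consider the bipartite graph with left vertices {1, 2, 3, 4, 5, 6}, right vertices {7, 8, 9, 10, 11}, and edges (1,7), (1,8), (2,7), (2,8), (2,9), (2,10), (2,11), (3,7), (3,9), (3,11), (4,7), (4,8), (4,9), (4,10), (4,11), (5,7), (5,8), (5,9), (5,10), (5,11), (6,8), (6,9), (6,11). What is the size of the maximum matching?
5 (matching: (1,8), (2,11), (3,9), (4,10), (5,7); upper bound min(|L|,|R|) = min(6,5) = 5)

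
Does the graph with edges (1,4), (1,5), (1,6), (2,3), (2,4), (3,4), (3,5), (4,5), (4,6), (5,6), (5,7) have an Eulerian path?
No (6 vertices have odd degree: {1, 3, 4, 5, 6, 7}; Eulerian path requires 0 or 2)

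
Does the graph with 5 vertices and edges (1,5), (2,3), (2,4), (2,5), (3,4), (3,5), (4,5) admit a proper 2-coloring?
No (odd cycle of length 3: 4 -> 5 -> 3 -> 4)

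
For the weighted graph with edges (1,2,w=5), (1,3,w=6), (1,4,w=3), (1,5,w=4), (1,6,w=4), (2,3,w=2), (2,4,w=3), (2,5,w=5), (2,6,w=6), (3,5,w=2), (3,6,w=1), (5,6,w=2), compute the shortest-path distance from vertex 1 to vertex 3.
5 (path: 1 -> 6 -> 3; weights 4 + 1 = 5)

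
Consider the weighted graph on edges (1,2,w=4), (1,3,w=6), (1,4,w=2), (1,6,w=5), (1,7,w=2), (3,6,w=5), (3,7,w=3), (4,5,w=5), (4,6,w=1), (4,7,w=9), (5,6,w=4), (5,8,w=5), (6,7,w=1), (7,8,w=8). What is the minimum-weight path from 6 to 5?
4 (path: 6 -> 5; weights 4 = 4)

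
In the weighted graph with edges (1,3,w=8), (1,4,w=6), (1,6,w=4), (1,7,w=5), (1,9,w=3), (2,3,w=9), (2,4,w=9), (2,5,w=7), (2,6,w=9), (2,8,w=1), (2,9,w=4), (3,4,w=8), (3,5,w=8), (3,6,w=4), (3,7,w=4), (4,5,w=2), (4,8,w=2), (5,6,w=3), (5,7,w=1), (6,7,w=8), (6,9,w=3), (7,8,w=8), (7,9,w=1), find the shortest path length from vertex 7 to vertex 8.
5 (path: 7 -> 5 -> 4 -> 8; weights 1 + 2 + 2 = 5)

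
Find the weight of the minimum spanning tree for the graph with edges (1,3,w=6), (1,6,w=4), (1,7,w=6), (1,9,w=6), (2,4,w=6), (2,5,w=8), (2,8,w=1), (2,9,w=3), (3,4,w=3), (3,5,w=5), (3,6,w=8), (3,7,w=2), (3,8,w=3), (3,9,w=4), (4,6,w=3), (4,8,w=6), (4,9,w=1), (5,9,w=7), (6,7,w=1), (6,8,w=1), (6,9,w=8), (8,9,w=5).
18 (MST edges: (1,6,w=4), (2,8,w=1), (2,9,w=3), (3,5,w=5), (3,7,w=2), (4,9,w=1), (6,7,w=1), (6,8,w=1); sum of weights 4 + 1 + 3 + 5 + 2 + 1 + 1 + 1 = 18)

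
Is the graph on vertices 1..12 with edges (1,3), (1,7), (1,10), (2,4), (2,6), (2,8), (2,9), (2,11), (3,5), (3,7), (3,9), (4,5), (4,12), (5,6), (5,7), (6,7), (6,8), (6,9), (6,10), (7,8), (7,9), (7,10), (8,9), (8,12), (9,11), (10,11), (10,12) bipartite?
No (odd cycle of length 3: 3 -> 1 -> 7 -> 3)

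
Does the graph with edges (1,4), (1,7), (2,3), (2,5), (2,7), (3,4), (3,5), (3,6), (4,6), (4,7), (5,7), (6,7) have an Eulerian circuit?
No (4 vertices have odd degree: {2, 5, 6, 7}; Eulerian circuit requires 0)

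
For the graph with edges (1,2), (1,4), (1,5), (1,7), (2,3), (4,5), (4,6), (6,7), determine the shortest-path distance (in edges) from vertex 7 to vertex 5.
2 (path: 7 -> 1 -> 5, 2 edges)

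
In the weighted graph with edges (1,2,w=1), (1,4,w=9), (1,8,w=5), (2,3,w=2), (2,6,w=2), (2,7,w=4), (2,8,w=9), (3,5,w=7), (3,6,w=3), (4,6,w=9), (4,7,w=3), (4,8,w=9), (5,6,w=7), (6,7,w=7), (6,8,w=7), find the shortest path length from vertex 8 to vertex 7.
10 (path: 8 -> 1 -> 2 -> 7; weights 5 + 1 + 4 = 10)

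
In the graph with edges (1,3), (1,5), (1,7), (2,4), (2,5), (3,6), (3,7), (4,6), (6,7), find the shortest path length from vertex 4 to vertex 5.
2 (path: 4 -> 2 -> 5, 2 edges)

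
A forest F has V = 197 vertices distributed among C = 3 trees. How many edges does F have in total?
194 (Each of the 3 component trees on V_i vertices has V_i - 1 edges; summing gives V - C = 197 - 3 = 194)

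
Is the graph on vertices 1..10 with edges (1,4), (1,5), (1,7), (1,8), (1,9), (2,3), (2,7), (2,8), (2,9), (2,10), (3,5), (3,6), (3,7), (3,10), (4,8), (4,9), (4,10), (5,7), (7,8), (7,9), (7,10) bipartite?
No (odd cycle of length 3: 4 -> 1 -> 8 -> 4)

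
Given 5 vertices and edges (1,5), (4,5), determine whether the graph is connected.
No, it has 3 components: {1, 4, 5}, {2}, {3}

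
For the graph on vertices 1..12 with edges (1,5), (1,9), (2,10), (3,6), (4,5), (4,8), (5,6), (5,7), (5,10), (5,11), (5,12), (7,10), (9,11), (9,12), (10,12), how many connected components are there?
1 (components: {1, 2, 3, 4, 5, 6, 7, 8, 9, 10, 11, 12})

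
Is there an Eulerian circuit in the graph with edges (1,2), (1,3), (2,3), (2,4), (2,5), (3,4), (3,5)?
Yes (the graph is connected and all 5 vertices have even degree)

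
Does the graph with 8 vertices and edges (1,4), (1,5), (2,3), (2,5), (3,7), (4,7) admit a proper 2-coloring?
Yes. Partition: {1, 2, 6, 7, 8}, {3, 4, 5}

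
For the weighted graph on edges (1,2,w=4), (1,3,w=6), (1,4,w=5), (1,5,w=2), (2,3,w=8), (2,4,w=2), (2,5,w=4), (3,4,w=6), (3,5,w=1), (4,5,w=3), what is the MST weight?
8 (MST edges: (1,5,w=2), (2,4,w=2), (3,5,w=1), (4,5,w=3); sum of weights 2 + 2 + 1 + 3 = 8)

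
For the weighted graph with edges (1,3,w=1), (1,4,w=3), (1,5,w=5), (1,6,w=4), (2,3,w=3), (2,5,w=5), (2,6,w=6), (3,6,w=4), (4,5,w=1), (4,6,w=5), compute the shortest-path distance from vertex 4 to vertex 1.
3 (path: 4 -> 1; weights 3 = 3)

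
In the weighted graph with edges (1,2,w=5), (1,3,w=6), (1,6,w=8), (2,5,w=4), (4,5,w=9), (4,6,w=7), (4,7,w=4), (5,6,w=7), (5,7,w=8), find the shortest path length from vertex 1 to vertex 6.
8 (path: 1 -> 6; weights 8 = 8)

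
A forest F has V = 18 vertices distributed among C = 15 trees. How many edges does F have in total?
3 (Each of the 15 component trees on V_i vertices has V_i - 1 edges; summing gives V - C = 18 - 15 = 3)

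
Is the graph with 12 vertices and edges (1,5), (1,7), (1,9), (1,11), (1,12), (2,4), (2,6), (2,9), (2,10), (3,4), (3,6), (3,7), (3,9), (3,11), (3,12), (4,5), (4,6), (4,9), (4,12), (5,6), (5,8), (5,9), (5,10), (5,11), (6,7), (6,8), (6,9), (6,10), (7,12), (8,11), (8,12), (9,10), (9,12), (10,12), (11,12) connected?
Yes (BFS from 1 visits [1, 5, 7, 9, 11, 12, 4, 6, 8, 10, 3, 2] — all 12 vertices reached)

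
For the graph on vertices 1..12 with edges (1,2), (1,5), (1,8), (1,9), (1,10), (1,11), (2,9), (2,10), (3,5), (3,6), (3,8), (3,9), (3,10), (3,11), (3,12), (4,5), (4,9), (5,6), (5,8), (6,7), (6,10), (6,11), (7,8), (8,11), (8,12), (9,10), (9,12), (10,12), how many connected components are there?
1 (components: {1, 2, 3, 4, 5, 6, 7, 8, 9, 10, 11, 12})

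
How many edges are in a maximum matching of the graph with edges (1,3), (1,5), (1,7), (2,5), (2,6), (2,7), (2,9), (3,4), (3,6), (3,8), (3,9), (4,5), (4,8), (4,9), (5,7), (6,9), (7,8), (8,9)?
4 (matching: (2,7), (3,8), (4,5), (6,9); upper bound floor(n/2) = floor(9/2) = 4)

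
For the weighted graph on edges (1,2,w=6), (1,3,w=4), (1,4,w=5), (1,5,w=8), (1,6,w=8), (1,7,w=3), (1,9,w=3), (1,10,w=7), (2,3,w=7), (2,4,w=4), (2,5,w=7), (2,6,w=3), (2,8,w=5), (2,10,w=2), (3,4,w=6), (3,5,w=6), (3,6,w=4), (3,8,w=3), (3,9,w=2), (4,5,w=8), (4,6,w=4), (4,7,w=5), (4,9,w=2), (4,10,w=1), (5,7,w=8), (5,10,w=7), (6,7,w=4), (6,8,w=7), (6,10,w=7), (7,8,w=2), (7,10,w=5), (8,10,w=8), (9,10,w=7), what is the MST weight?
24 (MST edges: (1,7,w=3), (1,9,w=3), (2,6,w=3), (2,10,w=2), (3,5,w=6), (3,9,w=2), (4,9,w=2), (4,10,w=1), (7,8,w=2); sum of weights 3 + 3 + 3 + 2 + 6 + 2 + 2 + 1 + 2 = 24)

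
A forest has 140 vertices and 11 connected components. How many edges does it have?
129 (Each of the 11 component trees on V_i vertices has V_i - 1 edges; summing gives V - C = 140 - 11 = 129)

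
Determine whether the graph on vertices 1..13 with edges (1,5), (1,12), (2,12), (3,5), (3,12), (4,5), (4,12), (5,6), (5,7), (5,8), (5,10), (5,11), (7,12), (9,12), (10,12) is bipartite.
Yes. Partition: {1, 2, 3, 4, 6, 7, 8, 9, 10, 11, 13}, {5, 12}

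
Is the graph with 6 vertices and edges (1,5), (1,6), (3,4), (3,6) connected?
No, it has 2 components: {1, 3, 4, 5, 6}, {2}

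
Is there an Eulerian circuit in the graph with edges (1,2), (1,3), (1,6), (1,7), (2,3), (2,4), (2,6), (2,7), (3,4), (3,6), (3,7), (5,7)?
No (4 vertices have odd degree: {2, 3, 5, 6}; Eulerian circuit requires 0)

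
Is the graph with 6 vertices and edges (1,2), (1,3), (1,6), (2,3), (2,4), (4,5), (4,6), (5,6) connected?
Yes (BFS from 1 visits [1, 2, 3, 6, 4, 5] — all 6 vertices reached)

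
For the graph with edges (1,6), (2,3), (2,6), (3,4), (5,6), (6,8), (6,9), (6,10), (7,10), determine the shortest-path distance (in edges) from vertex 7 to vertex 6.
2 (path: 7 -> 10 -> 6, 2 edges)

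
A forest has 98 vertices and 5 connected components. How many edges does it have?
93 (Each of the 5 component trees on V_i vertices has V_i - 1 edges; summing gives V - C = 98 - 5 = 93)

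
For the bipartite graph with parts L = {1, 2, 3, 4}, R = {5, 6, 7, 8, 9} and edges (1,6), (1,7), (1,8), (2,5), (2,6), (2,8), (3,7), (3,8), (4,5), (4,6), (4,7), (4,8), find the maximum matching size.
4 (matching: (1,8), (2,6), (3,7), (4,5); upper bound min(|L|,|R|) = min(4,5) = 4)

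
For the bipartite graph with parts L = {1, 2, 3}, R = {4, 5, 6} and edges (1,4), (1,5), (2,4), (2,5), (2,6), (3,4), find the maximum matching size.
3 (matching: (1,5), (2,6), (3,4); upper bound min(|L|,|R|) = min(3,3) = 3)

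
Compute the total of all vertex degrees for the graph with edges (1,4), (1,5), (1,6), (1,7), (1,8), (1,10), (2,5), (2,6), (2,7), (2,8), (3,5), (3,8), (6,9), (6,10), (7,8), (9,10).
32 (handshake: sum of degrees = 2|E| = 2 x 16 = 32)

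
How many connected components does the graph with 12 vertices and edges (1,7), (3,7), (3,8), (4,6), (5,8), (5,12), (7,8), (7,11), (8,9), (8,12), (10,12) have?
3 (components: {1, 3, 5, 7, 8, 9, 10, 11, 12}, {2}, {4, 6})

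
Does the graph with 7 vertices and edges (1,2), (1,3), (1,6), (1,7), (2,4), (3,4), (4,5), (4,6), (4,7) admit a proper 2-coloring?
Yes. Partition: {1, 4}, {2, 3, 5, 6, 7}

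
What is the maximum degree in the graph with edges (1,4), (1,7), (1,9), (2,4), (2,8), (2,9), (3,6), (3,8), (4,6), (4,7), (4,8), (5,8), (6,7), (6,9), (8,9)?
5 (attained at vertices 4, 8)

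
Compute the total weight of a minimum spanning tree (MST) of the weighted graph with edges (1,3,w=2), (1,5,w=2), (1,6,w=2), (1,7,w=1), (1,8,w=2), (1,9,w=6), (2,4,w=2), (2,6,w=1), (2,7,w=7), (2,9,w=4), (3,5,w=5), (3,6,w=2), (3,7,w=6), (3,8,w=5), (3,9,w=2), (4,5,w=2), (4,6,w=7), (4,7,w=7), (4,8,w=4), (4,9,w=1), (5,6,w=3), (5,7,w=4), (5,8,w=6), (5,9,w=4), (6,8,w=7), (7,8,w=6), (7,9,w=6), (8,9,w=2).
13 (MST edges: (1,3,w=2), (1,5,w=2), (1,6,w=2), (1,7,w=1), (1,8,w=2), (2,4,w=2), (2,6,w=1), (4,9,w=1); sum of weights 2 + 2 + 2 + 1 + 2 + 2 + 1 + 1 = 13)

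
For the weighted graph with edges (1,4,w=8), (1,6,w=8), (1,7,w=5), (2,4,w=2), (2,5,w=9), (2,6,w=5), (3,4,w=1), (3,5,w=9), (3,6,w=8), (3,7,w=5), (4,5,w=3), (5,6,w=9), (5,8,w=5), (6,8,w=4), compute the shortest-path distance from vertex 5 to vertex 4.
3 (path: 5 -> 4; weights 3 = 3)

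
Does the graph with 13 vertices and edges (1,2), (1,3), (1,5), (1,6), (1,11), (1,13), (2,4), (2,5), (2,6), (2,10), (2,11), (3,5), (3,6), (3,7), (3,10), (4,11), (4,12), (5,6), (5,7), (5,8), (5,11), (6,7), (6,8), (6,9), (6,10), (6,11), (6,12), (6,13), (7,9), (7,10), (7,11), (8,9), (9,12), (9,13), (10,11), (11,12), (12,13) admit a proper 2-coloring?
No (odd cycle of length 3: 6 -> 1 -> 3 -> 6)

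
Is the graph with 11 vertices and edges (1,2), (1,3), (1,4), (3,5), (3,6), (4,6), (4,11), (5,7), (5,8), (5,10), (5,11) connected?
No, it has 2 components: {1, 2, 3, 4, 5, 6, 7, 8, 10, 11}, {9}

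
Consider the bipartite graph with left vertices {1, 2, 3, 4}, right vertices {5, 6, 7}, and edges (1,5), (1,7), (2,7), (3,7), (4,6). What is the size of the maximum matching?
3 (matching: (1,5), (2,7), (4,6); upper bound min(|L|,|R|) = min(4,3) = 3)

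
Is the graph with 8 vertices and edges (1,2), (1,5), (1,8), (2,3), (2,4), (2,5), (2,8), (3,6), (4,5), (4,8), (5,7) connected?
Yes (BFS from 1 visits [1, 2, 5, 8, 3, 4, 7, 6] — all 8 vertices reached)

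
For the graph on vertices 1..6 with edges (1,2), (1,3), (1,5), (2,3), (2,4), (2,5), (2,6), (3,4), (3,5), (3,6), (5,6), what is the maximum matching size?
3 (matching: (1,2), (3,4), (5,6); upper bound floor(n/2) = floor(6/2) = 3)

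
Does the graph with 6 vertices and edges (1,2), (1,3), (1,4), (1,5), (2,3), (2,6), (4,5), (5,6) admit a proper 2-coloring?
No (odd cycle of length 3: 3 -> 1 -> 2 -> 3)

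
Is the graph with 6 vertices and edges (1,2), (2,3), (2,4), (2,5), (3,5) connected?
No, it has 2 components: {1, 2, 3, 4, 5}, {6}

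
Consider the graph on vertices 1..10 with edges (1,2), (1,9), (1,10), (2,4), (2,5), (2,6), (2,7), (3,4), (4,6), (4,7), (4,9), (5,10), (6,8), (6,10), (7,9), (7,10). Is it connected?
Yes (BFS from 1 visits [1, 2, 9, 10, 4, 5, 6, 7, 3, 8] — all 10 vertices reached)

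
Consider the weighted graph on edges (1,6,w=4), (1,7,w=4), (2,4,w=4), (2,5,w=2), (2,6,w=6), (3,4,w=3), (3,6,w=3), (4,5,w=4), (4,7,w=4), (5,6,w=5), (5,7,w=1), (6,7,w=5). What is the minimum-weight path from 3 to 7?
7 (path: 3 -> 4 -> 7; weights 3 + 4 = 7)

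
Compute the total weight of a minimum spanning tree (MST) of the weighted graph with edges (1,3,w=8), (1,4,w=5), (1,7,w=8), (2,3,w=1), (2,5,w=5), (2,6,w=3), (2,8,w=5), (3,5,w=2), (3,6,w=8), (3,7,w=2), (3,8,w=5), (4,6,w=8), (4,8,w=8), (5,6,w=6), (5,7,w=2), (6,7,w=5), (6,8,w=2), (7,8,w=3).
23 (MST edges: (1,3,w=8), (1,4,w=5), (2,3,w=1), (2,6,w=3), (3,5,w=2), (3,7,w=2), (6,8,w=2); sum of weights 8 + 5 + 1 + 3 + 2 + 2 + 2 = 23)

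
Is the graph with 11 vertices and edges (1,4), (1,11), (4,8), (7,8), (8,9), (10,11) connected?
No, it has 5 components: {1, 4, 7, 8, 9, 10, 11}, {2}, {3}, {5}, {6}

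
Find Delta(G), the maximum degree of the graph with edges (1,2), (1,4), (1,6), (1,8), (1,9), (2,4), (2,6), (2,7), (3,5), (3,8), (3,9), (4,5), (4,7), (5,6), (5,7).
5 (attained at vertex 1)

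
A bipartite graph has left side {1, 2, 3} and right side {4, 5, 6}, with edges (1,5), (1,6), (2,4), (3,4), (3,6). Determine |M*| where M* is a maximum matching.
3 (matching: (1,5), (2,4), (3,6); upper bound min(|L|,|R|) = min(3,3) = 3)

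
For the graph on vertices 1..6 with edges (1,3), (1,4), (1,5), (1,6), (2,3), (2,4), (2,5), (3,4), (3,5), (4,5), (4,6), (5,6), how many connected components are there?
1 (components: {1, 2, 3, 4, 5, 6})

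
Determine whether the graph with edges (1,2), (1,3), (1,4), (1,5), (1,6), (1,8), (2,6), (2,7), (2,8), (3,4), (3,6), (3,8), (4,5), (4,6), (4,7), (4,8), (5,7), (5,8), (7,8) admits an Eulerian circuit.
Yes (the graph is connected and all 8 vertices have even degree)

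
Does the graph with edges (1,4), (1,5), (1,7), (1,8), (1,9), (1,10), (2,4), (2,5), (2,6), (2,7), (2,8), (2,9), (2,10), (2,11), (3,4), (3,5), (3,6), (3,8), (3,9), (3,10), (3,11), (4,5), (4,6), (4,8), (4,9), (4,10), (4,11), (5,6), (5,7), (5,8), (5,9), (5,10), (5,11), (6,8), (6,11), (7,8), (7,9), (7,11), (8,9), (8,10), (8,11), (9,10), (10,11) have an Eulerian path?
Yes (the graph is connected and exactly 2 vertices have odd degree: {3, 4}; any Eulerian path must start and end at those)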